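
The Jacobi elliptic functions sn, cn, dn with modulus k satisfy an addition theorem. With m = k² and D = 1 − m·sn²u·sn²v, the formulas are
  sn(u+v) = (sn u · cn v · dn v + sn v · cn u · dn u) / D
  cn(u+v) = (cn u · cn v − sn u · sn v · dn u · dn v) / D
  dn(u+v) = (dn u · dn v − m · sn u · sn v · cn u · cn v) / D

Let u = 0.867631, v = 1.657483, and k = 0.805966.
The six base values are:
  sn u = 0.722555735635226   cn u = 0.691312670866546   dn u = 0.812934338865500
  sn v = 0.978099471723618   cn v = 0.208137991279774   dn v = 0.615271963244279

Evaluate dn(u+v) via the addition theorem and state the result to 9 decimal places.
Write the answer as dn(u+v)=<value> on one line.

m = k² = 0.649581193156
D = 1 − m·sn²u·sn²v = 0.6755541698333521
dn(u+v) = (dn u·dn v − m·sn u·sn v·cn u·cn v)/D = 0.4341194900586782/0.6755541698333521 = 0.6426124054060212

dn(u+v)=0.642612405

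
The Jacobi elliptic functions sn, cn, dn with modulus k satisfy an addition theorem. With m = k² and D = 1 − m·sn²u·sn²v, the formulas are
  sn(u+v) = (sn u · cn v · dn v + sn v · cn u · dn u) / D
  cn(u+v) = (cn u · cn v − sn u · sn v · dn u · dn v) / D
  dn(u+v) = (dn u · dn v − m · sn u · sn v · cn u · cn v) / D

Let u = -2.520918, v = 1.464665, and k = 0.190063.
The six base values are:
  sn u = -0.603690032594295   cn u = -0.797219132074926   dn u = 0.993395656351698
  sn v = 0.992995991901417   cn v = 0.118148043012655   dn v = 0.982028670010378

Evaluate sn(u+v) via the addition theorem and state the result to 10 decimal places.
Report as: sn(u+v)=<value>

m = k² = 0.036123943969
D = 1 − m·sn²u·sn²v = 0.9870187007440241
sn(u+v) = (sn u·cn v·dn v + sn v·cn u·dn u)/D = -0.8564501650661907/0.9870187007440241 = -0.867714223064457

sn(u+v)=-0.8677142231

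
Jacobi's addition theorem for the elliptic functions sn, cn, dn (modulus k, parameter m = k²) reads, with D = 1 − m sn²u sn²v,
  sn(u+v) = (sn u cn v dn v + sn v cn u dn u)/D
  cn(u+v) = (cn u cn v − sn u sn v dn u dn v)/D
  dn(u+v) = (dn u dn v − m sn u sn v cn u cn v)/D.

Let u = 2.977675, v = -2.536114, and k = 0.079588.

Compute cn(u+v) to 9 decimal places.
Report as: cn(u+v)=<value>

cn(u+v)=0.904123019

sn u = 0.1681033352945311, cn u = -0.9857693790450454, dn u = 0.9999104970637432
sn v = -0.5730711102099833, cn v = -0.8195056452781135, dn v = 0.9989593414604959
m = k² = 0.006334249744
D = 1 − m·sn²u·sn²v = 0.9999412152232007
cn(u+v) = (cn u·cn v − sn u·sn v·dn u·dn v)/D = 0.904069870737573/0.9999412152232007 = 0.904123019407468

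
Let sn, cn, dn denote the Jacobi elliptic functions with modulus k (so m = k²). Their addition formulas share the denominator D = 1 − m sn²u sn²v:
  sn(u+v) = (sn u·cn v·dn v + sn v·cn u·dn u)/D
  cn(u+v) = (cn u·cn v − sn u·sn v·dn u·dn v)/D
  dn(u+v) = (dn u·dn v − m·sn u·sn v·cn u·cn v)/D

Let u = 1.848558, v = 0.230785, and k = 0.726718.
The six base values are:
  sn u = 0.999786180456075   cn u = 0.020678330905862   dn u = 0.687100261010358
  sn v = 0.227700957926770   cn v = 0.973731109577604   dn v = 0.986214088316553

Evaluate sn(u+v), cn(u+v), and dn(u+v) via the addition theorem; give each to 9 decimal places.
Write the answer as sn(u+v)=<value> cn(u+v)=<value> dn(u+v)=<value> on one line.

m = k² = 0.528119051524
D = 1 − m·sn²u·sn²v = 0.9726299362581919
sn(u+v) = (sn u·cn v·dn v + sn v·cn u·dn u)/D = 0.9633372009410244/0.9726299362581919 = 0.9904457646523634
cn(u+v) = (cn u·cn v − sn u·sn v·dn u·dn v)/D = -0.1341284093275054/0.9726299362581919 = -0.1379028182532724
dn(u+v) = (dn u·dn v − m·sn u·sn v·cn u·cn v)/D = 0.6752071606306512/0.9726299362581919 = 0.6942076687750771

sn(u+v)=0.990445765 cn(u+v)=-0.137902818 dn(u+v)=0.694207669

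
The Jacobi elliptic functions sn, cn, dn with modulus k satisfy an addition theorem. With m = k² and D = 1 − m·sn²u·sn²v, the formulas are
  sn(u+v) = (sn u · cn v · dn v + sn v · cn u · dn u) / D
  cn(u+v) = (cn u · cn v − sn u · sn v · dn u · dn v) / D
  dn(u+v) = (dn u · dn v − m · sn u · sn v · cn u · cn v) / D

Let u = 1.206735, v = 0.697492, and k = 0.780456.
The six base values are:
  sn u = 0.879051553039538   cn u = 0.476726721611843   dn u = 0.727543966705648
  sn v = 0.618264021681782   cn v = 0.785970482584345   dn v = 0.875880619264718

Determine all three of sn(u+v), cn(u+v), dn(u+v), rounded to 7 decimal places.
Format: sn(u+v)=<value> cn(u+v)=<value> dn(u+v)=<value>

m = k² = 0.609111567936
D = 1 − m·sn²u·sn²v = 0.8200824669188359
sn(u+v) = (sn u·cn v·dn v + sn v·cn u·dn u)/D = 0.8195919060237145/0.8200824669188359 = 0.9994018151650474
cn(u+v) = (cn u·cn v − sn u·sn v·dn u·dn v)/D = 0.02836124341594167/0.8200824669188359 = 0.03458340418189748
dn(u+v) = (dn u·dn v − m·sn u·sn v·cn u·cn v)/D = 0.5132019051357286/0.8200824669188359 = 0.6257930462333864

sn(u+v)=0.9994018 cn(u+v)=0.0345834 dn(u+v)=0.6257930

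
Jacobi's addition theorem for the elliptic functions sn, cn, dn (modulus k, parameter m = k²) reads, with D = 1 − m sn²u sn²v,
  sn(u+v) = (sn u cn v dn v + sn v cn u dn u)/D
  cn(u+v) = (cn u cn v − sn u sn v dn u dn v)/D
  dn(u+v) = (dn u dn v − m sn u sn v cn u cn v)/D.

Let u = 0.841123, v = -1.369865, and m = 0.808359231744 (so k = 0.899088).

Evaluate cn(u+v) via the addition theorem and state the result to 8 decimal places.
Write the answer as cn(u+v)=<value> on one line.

cn(u+v)=0.87270755

sn u = 0.6979321376299882, cn u = 0.7161638997207519, dn u = 0.778614619531747
sn v = -0.90441265630499, cn v = 0.4266588181619502, dn v = 0.5820589846936259
m = k² = 0.808359231744
D = 1 − m·sn²u·sn²v = 0.6779197769390741
cn(u+v) = (cn u·cn v − sn u·sn v·dn u·dn v)/D = 0.591625708653715/0.6779197769390741 = 0.8727075515114902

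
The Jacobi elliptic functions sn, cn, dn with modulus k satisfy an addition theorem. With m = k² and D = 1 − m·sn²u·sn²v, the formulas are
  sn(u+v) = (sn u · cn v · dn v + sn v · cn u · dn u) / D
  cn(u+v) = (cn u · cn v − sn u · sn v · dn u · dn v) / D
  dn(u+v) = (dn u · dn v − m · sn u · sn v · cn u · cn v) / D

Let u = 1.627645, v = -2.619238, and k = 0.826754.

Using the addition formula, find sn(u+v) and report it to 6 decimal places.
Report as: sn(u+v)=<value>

sn u = 0.9705103076594199, cn u = 0.2410596248375453, dn u = 0.5968225207793515
sn v = -0.9457731890132842, cn v = -0.3248277619656955, dn v = 0.6233765716806932
m = k² = 0.683522176516
D = 1 − m·sn²u·sn²v = 0.4241267426976315
sn(u+v) = (sn u·cn v·dn v + sn v·cn u·dn u)/D = -0.3325868601480446/0.4241267426976315 = -0.7841685672368754

sn(u+v)=-0.784169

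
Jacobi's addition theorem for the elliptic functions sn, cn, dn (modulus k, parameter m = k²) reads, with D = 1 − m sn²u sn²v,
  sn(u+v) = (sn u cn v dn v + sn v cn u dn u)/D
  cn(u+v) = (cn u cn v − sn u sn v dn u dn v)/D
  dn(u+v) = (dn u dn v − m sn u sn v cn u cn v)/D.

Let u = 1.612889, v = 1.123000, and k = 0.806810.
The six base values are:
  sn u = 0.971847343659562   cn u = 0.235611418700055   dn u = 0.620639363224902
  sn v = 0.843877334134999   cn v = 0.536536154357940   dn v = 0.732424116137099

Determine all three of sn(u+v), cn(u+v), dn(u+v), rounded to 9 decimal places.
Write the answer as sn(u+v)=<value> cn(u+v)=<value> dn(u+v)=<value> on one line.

m = k² = 0.6509423761
D = 1 − m·sn²u·sn²v = 0.5621782896096736
sn(u+v) = (sn u·cn v·dn v + sn v·cn u·dn u)/D = 0.5053087594587972/0.5621782896096736 = 0.8988407571015211
cn(u+v) = (cn u·cn v − sn u·sn v·dn u·dn v)/D = -0.246388893667449/0.5621782896096736 = -0.438275362498469
dn(u+v) = (dn u·dn v − m·sn u·sn v·cn u·cn v)/D = 0.3870849949633078/0.5621782896096736 = 0.6885449013551645

sn(u+v)=0.898840757 cn(u+v)=-0.438275362 dn(u+v)=0.688544901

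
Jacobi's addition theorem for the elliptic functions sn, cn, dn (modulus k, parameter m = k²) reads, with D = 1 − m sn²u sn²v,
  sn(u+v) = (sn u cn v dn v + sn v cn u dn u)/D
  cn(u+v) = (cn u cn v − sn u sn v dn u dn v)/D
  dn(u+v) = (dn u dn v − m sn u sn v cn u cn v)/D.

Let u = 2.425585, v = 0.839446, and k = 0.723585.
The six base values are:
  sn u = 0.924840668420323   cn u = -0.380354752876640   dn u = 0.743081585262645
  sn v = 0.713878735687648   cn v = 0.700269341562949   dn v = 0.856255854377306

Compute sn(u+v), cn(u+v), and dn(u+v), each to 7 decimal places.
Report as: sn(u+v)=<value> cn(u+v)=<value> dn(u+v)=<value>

sn(u+v)=0.4570973 cn(u+v)=-0.8894167 dn(u+v)=0.9437188

m = k² = 0.523575252225
D = 1 − m·sn²u·sn²v = 0.7717757229231438
sn(u+v) = (sn u·cn v·dn v + sn v·cn u·dn u)/D = 0.3527766173411525/0.7717757229231438 = 0.4570973235657003
cn(u+v) = (cn u·cn v − sn u·sn v·dn u·dn v)/D = -0.6864302038451362/0.7717757229231438 = -0.8894166834443086
dn(u+v) = (dn u·dn v − m·sn u·sn v·cn u·cn v)/D = 0.728339291711552/0.7717757229231438 = 0.9437188422472349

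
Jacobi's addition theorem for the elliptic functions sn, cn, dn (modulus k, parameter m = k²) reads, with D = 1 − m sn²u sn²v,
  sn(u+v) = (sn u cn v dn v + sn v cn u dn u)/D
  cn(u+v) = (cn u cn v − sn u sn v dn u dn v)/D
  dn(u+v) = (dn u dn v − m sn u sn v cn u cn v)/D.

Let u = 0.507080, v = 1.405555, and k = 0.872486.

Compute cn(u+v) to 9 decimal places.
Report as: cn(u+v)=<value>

cn(u+v)=0.130024162

sn u = 0.4719395450010873, cn u = 0.8816309124935256, dn u = 0.9112920336100305
sn v = 0.9190000336161721, cn v = 0.3942574516904844, dn v = 0.5975727952890567
m = k² = 0.761231820196
D = 1 − m·sn²u·sn²v = 0.8568073496727655
cn(u+v) = (cn u·cn v − sn u·sn v·dn u·dn v)/D = 0.1114056575852484/0.8568073496727655 = 0.1300241619400169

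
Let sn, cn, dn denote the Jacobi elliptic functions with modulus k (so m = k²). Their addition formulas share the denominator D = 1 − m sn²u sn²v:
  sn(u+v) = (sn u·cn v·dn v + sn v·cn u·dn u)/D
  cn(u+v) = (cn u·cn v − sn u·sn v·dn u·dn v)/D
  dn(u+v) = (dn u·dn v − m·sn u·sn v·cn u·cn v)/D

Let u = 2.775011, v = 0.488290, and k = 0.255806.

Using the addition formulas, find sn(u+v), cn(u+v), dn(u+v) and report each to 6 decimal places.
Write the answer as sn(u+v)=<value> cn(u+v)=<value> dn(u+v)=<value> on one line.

sn(u+v)=-0.068276 cn(u+v)=-0.997666 dn(u+v)=0.999847

sn u = 0.4070101073265561, cn u = -0.9134236544638119, dn u = 0.9945651995255033
sn v = 0.4680476871219894, cn v = 0.8837032095561022, dn v = 0.9928065618149274
m = k² = 0.065436709636
D = 1 − m·sn²u·sn²v = 0.9976252819734568
sn(u+v) = (sn u·cn v·dn v + sn v·cn u·dn u)/D = -0.06811348115718738/0.9976252819734568 = -0.0682756164944501
cn(u+v) = (cn u·cn v − sn u·sn v·dn u·dn v)/D = -0.9952973208631021/0.9976252819734568 = -0.997666497479144
dn(u+v) = (dn u·dn v − m·sn u·sn v·cn u·cn v)/D = 0.997473113989149/0.9976252819734568 = 0.9998474697994754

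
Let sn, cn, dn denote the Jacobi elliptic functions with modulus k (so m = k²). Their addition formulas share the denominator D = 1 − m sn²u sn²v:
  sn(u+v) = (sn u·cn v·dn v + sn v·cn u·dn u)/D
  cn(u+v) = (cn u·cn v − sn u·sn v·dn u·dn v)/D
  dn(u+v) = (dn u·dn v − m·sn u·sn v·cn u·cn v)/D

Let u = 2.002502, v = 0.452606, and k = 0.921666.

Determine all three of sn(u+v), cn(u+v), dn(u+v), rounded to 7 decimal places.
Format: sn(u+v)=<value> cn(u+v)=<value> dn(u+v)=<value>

sn(u+v)=0.9996543 cn(u+v)=-0.0262905 dn(u+v)=0.3887402

sn u = 0.9883997638241188, cn u = 0.1518746419664132, dn u = 0.4124627731021319
sn v = 0.4260279455827197, cn v = 0.9047100030300136, dn v = 0.9196856419021399
m = k² = 0.849468215556
D = 1 − m·sn²u·sn²v = 0.8493779426936416
sn(u+v) = (sn u·cn v·dn v + sn v·cn u·dn u)/D = 0.8490843508000052/0.8493779426936416 = 0.9996543448106207
cn(u+v) = (cn u·cn v − sn u·sn v·dn u·dn v)/D = -0.02233057905690692/0.8493779426936416 = -0.02629050971831186
dn(u+v) = (dn u·dn v − m·sn u·sn v·cn u·cn v)/D = 0.330187336077689/0.8493779426936416 = 0.3887401820567205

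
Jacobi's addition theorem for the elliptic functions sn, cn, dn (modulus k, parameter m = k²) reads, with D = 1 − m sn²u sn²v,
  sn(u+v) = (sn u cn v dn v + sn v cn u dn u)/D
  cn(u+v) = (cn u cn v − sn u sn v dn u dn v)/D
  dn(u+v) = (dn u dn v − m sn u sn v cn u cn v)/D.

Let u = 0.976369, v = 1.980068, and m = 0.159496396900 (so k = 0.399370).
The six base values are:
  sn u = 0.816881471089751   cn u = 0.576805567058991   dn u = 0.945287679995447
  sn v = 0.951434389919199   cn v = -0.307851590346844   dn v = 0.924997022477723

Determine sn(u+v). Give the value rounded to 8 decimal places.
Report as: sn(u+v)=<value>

m = k² = 0.1594963969
D = 1 − m·sn²u·sn²v = 0.9036555598691747
sn(u+v) = (sn u·cn v·dn v + sn v·cn u·dn u)/D = 0.2861502918430659/0.9036555598691747 = 0.316658586026398

sn(u+v)=0.31665859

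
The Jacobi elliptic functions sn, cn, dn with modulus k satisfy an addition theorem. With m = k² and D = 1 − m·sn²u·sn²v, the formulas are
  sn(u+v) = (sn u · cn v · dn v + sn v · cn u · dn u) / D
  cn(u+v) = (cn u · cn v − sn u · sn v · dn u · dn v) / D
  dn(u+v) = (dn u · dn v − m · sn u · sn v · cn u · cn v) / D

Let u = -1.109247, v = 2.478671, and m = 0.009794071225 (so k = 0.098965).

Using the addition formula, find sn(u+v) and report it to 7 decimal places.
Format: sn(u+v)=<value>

sn u = -0.8945875525234634, cn u = 0.4468927285938759, dn u = 0.9960732569482166
sn v = 0.6211479742071875, cn v = -0.7836933036196668, dn v = 0.9981088138930639
m = k² = 0.009794071225
D = 1 − m·sn²u·sn²v = 0.9969758794014249
sn(u+v) = (sn u·cn v·dn v + sn v·cn u·dn u)/D = 0.9762528994995588/0.9969758794014249 = 0.9792141612149052

sn(u+v)=0.9792142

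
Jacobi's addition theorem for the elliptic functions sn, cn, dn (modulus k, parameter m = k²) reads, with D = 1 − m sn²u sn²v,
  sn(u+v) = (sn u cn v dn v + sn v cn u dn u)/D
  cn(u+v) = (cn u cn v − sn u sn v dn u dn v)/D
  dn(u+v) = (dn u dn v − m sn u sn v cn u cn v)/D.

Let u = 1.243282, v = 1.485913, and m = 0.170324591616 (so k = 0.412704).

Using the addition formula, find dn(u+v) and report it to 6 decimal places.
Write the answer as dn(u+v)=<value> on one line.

dn(u+v)=0.975985

sn u = 0.933224413266527, cn u = 0.3592940223317755, dn u = 0.922855884572553
sn v = 0.9895091897411147, cn v = 0.1444699394956704, dn v = 0.912814520534998
m = k² = 0.170324591616
D = 1 − m·sn²u·sn²v = 0.8547590091333189
dn(u+v) = (dn u·dn v − m·sn u·sn v·cn u·cn v)/D = 0.8342321058032244/0.8547590091333189 = 0.9759851570901748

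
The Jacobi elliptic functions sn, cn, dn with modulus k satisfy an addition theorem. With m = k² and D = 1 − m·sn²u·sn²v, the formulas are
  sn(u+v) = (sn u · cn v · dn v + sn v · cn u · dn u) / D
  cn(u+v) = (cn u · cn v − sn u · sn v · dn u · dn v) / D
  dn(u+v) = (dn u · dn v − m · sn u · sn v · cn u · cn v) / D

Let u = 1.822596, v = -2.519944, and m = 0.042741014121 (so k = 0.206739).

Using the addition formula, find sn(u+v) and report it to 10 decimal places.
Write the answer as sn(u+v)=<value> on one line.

sn u = 0.9737529091052007, cn u = -0.2276077151793384, dn u = 0.9795270265497965
sn v = -0.6085286517355598, cn v = -0.793531902330903, dn v = 0.9920547858640144
m = k² = 0.042741014121
D = 1 − m·sn²u·sn²v = 0.9849926358329108
sn(u+v) = (sn u·cn v·dn v + sn v·cn u·dn u)/D = -0.6308945094836252/0.9849926358329108 = -0.6405068287136382

sn(u+v)=-0.6405068287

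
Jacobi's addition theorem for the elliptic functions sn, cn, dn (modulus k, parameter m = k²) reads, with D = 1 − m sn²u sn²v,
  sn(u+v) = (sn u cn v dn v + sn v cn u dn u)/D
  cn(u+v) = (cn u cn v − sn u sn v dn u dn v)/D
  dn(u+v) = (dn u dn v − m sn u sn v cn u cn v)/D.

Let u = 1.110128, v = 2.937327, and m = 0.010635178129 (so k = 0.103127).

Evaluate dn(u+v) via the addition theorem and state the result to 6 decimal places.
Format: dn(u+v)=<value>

sn u = 0.8949125907967774, cn u = 0.4462414759223975, dn u = 0.9957322031370885
sn v = 0.2110528517760357, cn v = -0.9774746512095353, dn v = 0.9997631089431402
m = k² = 0.010635178129
D = 1 − m·sn²u·sn²v = 0.9996206077504982
dn(u+v) = (dn u·dn v − m·sn u·sn v·cn u·cn v)/D = 0.9963725004863633/0.9996206077504982 = 0.9967506599614385

dn(u+v)=0.996751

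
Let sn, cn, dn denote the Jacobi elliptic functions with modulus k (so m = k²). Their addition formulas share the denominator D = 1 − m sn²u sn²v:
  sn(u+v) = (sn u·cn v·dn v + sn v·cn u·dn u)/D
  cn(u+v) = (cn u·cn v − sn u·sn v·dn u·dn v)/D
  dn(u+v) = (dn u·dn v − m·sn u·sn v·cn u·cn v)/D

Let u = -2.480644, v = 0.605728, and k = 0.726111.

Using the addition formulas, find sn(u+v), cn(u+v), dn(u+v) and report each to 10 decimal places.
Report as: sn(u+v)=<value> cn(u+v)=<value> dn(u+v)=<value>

sn(u+v)=-0.9999979444 cn(u+v)=0.0020275991 dn(u+v)=0.6875790742

sn u = -0.9100680991650398, cn u = -0.4144587493130424, dn u = 0.7505528223841574
sn v = 0.5544539831078805, cn v = 0.8322143838073253, dn v = 0.9153781493818376
m = k² = 0.527237184321
D = 1 − m·sn²u·sn²v = 0.8657591078092922
sn(u+v) = (sn u·cn v·dn v + sn v·cn u·dn u)/D = -0.8657573281711086/0.8657591078092922 = -0.9999979444187563
cn(u+v) = (cn u·cn v − sn u·sn v·dn u·dn v)/D = 0.001755412420194331/0.8657591078092922 = 0.002027599137404639
dn(u+v) = (dn u·dn v − m·sn u·sn v·cn u·cn v)/D = 0.5952778458005194/0.8657591078092922 = 0.6875790741685689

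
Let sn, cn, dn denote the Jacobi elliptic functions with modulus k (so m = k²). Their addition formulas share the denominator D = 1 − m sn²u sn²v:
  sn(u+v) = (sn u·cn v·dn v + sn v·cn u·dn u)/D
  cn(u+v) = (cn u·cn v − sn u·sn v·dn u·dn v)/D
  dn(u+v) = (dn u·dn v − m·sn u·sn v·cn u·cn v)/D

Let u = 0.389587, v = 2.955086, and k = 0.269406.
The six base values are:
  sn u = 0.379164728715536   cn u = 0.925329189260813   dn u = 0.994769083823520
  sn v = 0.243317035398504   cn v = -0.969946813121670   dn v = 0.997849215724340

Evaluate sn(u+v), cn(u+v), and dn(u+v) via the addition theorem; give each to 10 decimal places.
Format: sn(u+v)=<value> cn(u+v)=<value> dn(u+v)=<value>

m = k² = 0.072579592836
D = 1 − m·sn²u·sn²v = 0.9993822462051187
sn(u+v) = (sn u·cn v·dn v + sn v·cn u·dn u)/D = -0.1430080042235948/0.9993822462051187 = -0.1430964025693158
cn(u+v) = (cn u·cn v − sn u·sn v·dn u·dn v)/D = -0.9890973585840642/0.9993822462051187 = -0.9897087549232452
dn(u+v) = (dn u·dn v − m·sn u·sn v·cn u·cn v)/D = 0.9986393381905473/0.9993822462051187 = 0.9992566327674997

sn(u+v)=-0.1430964026 cn(u+v)=-0.9897087549 dn(u+v)=0.9992566328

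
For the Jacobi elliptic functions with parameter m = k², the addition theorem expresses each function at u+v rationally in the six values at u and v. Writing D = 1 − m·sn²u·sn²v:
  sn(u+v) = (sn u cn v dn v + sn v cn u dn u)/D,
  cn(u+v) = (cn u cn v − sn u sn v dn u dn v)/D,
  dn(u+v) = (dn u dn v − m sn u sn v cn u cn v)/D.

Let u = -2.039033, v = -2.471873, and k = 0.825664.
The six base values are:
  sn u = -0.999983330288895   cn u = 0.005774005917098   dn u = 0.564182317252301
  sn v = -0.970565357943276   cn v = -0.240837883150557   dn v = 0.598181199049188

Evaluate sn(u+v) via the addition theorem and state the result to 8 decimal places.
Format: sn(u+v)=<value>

m = k² = 0.681721040896
D = 1 − m·sn²u·sn²v = 0.3578421566027295
sn(u+v) = (sn u·cn v·dn v + sn v·cn u·dn u)/D = 0.1409005862201164/0.3578421566027295 = 0.3937506624646853

sn(u+v)=0.39375066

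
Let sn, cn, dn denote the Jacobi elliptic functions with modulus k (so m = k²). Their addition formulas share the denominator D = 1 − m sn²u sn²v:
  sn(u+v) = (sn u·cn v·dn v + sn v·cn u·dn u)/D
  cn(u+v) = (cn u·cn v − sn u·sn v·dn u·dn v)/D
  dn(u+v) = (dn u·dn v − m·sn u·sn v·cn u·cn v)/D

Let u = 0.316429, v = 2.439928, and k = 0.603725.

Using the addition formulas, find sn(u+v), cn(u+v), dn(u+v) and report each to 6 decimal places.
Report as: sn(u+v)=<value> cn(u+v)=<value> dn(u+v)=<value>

sn u = 0.3093844555375233, cn u = 0.9509370424332782, dn u = 0.9824011717168973
sn v = 0.8462316082988832, cn v = -0.5328152260548543, dn v = 0.8596453946410827
m = k² = 0.364483875625
D = 1 − m·sn²u·sn²v = 0.9750164709030402
sn(u+v) = (sn u·cn v·dn v + sn v·cn u·dn u)/D = 0.6488429482299286/0.9750164709030402 = 0.6654687049840128
cn(u+v) = (cn u·cn v − sn u·sn v·dn u·dn v)/D = -0.7277774021392209/0.9750164709030402 = -0.7464257516236299
dn(u+v) = (dn u·dn v − m·sn u·sn v·cn u·cn v)/D = 0.8928664165755743/0.9750164709030402 = 0.9157449573632533

sn(u+v)=0.665469 cn(u+v)=-0.746426 dn(u+v)=0.915745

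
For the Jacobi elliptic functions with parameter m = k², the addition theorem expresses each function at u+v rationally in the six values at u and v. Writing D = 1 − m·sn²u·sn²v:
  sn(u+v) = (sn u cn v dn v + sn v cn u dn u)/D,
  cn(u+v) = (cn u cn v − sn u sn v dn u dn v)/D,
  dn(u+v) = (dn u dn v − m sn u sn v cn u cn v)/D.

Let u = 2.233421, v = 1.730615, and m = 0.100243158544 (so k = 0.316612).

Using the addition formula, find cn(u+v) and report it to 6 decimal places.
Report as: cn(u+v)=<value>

sn u = 0.8295613003379727, cn u = -0.5584156596851236, dn u = 0.9648914291299959
sn v = 0.9937325104352767, cn v = -0.1117841567665233, dn v = 0.9492151756383061
m = k² = 0.100243158544
D = 1 − m·sn²u·sn²v = 0.9318774798415521
cn(u+v) = (cn u·cn v − sn u·sn v·dn u·dn v)/D = -0.6926025791066293/0.9318774798415521 = -0.7432335195227522

cn(u+v)=-0.743234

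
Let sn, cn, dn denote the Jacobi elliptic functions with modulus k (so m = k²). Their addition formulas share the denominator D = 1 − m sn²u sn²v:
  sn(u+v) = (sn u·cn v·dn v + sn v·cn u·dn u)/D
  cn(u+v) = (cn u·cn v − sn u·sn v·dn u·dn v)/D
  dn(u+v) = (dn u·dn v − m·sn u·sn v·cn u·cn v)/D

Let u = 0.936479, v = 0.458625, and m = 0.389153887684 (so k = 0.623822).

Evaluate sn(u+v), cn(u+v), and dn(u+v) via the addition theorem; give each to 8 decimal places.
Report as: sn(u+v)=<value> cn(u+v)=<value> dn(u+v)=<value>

sn u = 0.7783800046689002, cn u = 0.6277934121441885, dn u = 0.8741974721503358
sn v = 0.4373471453374058, cn v = 0.899292763489856, dn v = 0.9620631752026496
m = k² = 0.389153887684
D = 1 − m·sn²u·sn²v = 0.9549019973419579
sn(u+v) = (sn u·cn v·dn v + sn v·cn u·dn u)/D = 0.9134589049413332/0.9549019973419579 = 0.9565996379565813
cn(u+v) = (cn u·cn v − sn u·sn v·dn u·dn v)/D = 0.2782636402964657/0.9549019973419579 = 0.2914054437743702
dn(u+v) = (dn u·dn v − m·sn u·sn v·cn u·cn v)/D = 0.7662408433483135/0.9549019973419579 = 0.8024287785356016

sn(u+v)=0.95659964 cn(u+v)=0.29140544 dn(u+v)=0.80242878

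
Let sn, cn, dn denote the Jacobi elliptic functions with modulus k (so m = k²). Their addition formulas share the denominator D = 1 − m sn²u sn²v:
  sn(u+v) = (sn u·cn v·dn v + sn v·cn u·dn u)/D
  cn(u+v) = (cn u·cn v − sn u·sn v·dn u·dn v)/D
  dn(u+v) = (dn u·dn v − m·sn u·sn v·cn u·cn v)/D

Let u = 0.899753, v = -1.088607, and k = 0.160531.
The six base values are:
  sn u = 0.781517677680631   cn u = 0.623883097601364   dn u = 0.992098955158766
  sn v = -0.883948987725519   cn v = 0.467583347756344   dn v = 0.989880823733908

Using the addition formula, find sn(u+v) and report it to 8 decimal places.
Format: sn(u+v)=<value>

m = k² = 0.025770201961
D = 1 − m·sn²u·sn²v = 0.9877015652901312
sn(u+v) = (sn u·cn v·dn v + sn v·cn u·dn u)/D = -0.1853967022019661/0.9877015652901312 = -0.1877051821290847

sn(u+v)=-0.18770518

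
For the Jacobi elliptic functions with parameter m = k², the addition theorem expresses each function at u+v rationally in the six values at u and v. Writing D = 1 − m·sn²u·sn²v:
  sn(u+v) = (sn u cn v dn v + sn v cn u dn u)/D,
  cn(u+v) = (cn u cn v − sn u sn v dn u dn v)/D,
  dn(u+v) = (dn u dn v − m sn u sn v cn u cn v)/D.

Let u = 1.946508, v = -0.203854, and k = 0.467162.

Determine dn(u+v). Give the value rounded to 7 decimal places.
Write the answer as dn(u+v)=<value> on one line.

sn u = 0.9698701648453029, cn u = -0.2436223785758298, dn u = 0.8914665648525291
sn v = -0.2021458871901676, cn v = 0.9793554208213176, dn v = 0.9955310412112466
m = k² = 0.218240334244
D = 1 − m·sn²u·sn²v = 0.9916113507265415
dn(u+v) = (dn u·dn v − m·sn u·sn v·cn u·cn v)/D = 0.8772739234873745/0.9916113507265415 = 0.8846953222596803

dn(u+v)=0.8846953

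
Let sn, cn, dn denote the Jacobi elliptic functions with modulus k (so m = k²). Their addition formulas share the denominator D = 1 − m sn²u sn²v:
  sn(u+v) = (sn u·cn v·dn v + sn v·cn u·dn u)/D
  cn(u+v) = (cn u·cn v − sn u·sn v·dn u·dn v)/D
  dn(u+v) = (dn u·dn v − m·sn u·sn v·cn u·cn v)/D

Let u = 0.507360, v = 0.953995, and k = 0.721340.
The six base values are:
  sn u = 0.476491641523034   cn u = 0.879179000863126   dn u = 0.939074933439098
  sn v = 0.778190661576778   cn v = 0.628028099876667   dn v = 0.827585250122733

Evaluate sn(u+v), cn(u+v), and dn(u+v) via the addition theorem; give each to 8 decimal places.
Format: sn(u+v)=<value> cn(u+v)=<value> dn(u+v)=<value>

sn(u+v)=0.95873061 cn(u+v)=0.28431606 dn(u+v)=0.72230874

m = k² = 0.5203313956
D = 1 − m·sn²u·sn²v = 0.9284577434471207
sn(u+v) = (sn u·cn v·dn v + sn v·cn u·dn u)/D = 0.8901408554197671/0.9284577434471207 = 0.9587306064300859
cn(u+v) = (cn u·cn v − sn u·sn v·dn u·dn v)/D = 0.2639754512819035/0.9284577434471207 = 0.2843160640804521
dn(u+v) = (dn u·dn v − m·sn u·sn v·cn u·cn v)/D = 0.6706331439197859/0.9284577434471207 = 0.7223087411925722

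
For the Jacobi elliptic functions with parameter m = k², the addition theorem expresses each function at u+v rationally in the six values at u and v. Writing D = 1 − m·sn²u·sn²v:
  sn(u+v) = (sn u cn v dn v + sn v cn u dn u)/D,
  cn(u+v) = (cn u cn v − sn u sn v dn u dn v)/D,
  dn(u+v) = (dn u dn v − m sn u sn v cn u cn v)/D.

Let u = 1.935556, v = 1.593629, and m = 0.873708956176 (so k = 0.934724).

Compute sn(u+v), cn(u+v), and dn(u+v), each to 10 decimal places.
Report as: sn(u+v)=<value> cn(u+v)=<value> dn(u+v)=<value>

sn u = 0.9805818003466967, cn u = 0.1961105117754553, dn u = 0.3998666119659196
sn v = 0.9407041847734078, cn v = 0.3392280011287367, dn v = 0.4762705725634901
m = k² = 0.873708956176
D = 1 − m·sn²u·sn²v = 0.256569119957831
sn(u+v) = (sn u·cn v·dn v + sn v·cn u·dn u)/D = 0.2321952101682721/0.256569119957831 = 0.9050006103869205
cn(u+v) = (cn u·cn v − sn u·sn v·dn u·dn v)/D = -0.1091471378041945/0.256569119957831 = -0.4254102669180674
dn(u+v) = (dn u·dn v − m·sn u·sn v·cn u·cn v)/D = 0.1368284720937493/0.256569119957831 = 0.5333006252515427

sn(u+v)=0.9050006104 cn(u+v)=-0.4254102669 dn(u+v)=0.5333006253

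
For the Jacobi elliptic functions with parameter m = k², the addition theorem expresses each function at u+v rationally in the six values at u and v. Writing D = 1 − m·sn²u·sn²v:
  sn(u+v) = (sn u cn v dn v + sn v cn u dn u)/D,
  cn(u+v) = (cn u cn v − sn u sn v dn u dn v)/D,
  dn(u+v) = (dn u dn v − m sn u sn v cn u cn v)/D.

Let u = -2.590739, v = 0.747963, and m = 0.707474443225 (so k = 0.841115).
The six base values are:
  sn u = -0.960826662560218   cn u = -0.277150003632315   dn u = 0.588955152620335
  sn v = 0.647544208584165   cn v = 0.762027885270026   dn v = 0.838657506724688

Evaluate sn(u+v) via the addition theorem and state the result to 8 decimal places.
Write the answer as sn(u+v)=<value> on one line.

m = k² = 0.707474443225
D = 1 − m·sn²u·sn²v = 0.7261330058026725
sn(u+v) = (sn u·cn v·dn v + sn v·cn u·dn u)/D = -0.7197434374675514/0.7261330058026725 = -0.9912005537772545

sn(u+v)=-0.99120055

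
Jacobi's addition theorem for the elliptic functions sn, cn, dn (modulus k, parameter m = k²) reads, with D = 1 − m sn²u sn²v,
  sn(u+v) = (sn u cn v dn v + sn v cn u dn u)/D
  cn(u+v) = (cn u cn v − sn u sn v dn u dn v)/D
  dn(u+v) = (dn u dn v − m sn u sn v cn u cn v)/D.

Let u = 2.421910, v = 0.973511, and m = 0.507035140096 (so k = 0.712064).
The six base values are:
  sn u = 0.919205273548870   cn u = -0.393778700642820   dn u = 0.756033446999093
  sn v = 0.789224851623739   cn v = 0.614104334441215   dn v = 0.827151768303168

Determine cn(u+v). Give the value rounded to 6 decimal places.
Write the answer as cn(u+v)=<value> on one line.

cn(u+v)=-0.948631

m = k² = 0.507035140096
D = 1 − m·sn²u·sn²v = 0.733151615459565
cn(u+v) = (cn u·cn v − sn u·sn v·dn u·dn v)/D = -0.6954905901643994/0.733151615459565 = -0.9486313274075535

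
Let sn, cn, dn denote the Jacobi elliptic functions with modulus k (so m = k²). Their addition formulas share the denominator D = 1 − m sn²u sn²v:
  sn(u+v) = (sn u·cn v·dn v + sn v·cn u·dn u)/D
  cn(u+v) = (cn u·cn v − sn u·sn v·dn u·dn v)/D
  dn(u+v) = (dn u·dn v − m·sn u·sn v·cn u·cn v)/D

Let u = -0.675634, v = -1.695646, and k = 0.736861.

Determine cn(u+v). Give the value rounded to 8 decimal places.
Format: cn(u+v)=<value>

cn(u+v)=-0.32445637

sn u = -0.605478420656466, cn u = 0.7958617229892085, dn u = 0.8949564865751988
sn v = -0.9911145415909732, cn v = 0.1330111478294769, dn v = 0.6831119742506563
m = k² = 0.542964133321
D = 1 − m·sn²u·sn²v = 0.8044687496643601
cn(u+v) = (cn u·cn v − sn u·sn v·dn u·dn v)/D = -0.2610150127036883/0.8044687496643601 = -0.3244563729947109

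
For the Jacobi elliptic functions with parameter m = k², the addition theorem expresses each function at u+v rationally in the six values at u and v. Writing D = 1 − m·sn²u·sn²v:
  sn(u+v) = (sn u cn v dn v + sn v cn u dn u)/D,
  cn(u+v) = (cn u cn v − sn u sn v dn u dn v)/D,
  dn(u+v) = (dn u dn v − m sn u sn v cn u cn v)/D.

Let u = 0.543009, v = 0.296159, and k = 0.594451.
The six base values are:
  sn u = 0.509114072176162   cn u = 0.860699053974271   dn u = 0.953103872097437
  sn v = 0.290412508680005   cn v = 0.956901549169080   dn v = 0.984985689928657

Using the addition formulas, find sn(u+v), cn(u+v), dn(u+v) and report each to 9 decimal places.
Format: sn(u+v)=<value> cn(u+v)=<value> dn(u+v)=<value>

m = k² = 0.353371991401
D = 1 − m·sn²u·sn²v = 0.9922750982694029
sn(u+v) = (sn u·cn v·dn v + sn v·cn u·dn u)/D = 0.7180932120983605/0.9922750982694029 = 0.723683596767434
cn(u+v) = (cn u·cn v − sn u·sn v·dn u·dn v)/D = 0.6848007077857121/0.9922750982694029 = 0.6901319089636053
dn(u+v) = (dn u·dn v − m·sn u·sn v·cn u·cn v)/D = 0.8957627059271396/0.9922750982694029 = 0.9027362547839932

sn(u+v)=0.723683597 cn(u+v)=0.690131909 dn(u+v)=0.902736255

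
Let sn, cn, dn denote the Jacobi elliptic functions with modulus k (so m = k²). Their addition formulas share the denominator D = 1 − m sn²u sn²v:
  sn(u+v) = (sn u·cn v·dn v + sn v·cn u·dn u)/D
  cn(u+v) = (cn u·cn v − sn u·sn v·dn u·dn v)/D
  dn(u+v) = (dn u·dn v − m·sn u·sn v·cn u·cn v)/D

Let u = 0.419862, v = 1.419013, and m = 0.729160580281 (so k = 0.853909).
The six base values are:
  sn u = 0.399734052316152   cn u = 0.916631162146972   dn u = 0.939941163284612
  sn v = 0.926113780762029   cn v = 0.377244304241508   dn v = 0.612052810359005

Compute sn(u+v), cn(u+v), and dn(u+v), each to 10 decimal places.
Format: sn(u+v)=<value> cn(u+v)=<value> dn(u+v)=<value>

sn(u+v)=0.9890520704 cn(u+v)=0.1475669409 dn(u+v)=0.5354601965

m = k² = 0.729160580281
D = 1 − m·sn²u·sn²v = 0.900070395700535
sn(u+v) = (sn u·cn v·dn v + sn v·cn u·dn u)/D = 0.8902164883710735/0.900070395700535 = 0.9890520703974581
cn(u+v) = (cn u·cn v − sn u·sn v·dn u·dn v)/D = 0.1328206348757302/0.900070395700535 = 0.1475669408861674
dn(u+v) = (dn u·dn v − m·sn u·sn v·cn u·cn v)/D = 0.4819518709193281/0.900070395700535 = 0.5354601964707654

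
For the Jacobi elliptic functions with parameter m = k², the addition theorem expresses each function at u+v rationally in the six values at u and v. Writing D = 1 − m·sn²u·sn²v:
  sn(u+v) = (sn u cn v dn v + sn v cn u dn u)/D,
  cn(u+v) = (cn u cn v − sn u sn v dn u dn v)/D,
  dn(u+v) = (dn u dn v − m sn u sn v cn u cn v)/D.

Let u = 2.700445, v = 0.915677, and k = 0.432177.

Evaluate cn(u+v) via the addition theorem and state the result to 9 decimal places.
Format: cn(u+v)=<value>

sn u = 0.5639669670616533, cn u = -0.8257973480602127, dn u = 0.9698422323587514
sn v = 0.7805454967879636, cn v = 0.6250989741185239, dn v = 0.9413850964640731
m = k² = 0.186776959329
D = 1 − m·sn²u·sn²v = 0.9638067918923636
cn(u+v) = (cn u·cn v − sn u·sn v·dn u·dn v)/D = -0.9181071976453683/0.9638067918923636 = -0.9525842786838351

cn(u+v)=-0.952584279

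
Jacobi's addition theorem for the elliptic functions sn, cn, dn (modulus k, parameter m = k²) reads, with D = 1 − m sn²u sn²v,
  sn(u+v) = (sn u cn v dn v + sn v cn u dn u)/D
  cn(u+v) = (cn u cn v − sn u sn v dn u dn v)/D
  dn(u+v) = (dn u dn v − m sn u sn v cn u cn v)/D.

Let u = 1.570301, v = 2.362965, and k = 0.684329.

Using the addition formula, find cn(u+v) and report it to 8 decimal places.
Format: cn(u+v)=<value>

cn(u+v)=-0.96231574

sn u = 0.9821998136827743, cn u = 0.1878390960410623, dn u = 0.7404169859249634
sn v = 0.9216464744005064, cn v = -0.3880306382556882, dn v = 0.7760190976453905
m = k² = 0.468306180241
D = 1 − m·sn²u·sn²v = 0.6162412275578481
cn(u+v) = (cn u·cn v − sn u·sn v·dn u·dn v)/D = -0.5930186327109663/0.6162412275578481 = -0.9623157396675448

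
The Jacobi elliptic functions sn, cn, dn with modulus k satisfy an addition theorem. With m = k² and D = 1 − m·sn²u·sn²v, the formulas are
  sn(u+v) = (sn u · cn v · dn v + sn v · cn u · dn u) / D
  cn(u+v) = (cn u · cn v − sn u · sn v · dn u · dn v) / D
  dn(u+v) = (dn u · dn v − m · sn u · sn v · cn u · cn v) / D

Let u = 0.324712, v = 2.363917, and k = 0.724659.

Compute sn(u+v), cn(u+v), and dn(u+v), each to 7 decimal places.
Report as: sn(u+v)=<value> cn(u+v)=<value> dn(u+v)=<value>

sn u = 0.3162609001101808, cn u = 0.9486722527098061, dn u = 0.9733837517859138
sn v = 0.9417044374645928, cn v = -0.3364413061137037, dn v = 0.7309653338129209
m = k² = 0.525130666281
D = 1 − m·sn²u·sn²v = 0.9534212724936228
sn(u+v) = (sn u·cn v·dn v + sn v·cn u·dn u)/D = 0.7918136697244394/0.9534212724936228 = 0.8304971711544601
cn(u+v) = (cn u·cn v − sn u·sn v·dn u·dn v)/D = -0.5310774287059047/0.9534212724936228 = -0.5570228439700111
dn(u+v) = (dn u·dn v − m·sn u·sn v·cn u·cn v)/D = 0.7614272999966671/0.9534212724936228 = 0.798626296647645

sn(u+v)=0.8304972 cn(u+v)=-0.5570228 dn(u+v)=0.7986263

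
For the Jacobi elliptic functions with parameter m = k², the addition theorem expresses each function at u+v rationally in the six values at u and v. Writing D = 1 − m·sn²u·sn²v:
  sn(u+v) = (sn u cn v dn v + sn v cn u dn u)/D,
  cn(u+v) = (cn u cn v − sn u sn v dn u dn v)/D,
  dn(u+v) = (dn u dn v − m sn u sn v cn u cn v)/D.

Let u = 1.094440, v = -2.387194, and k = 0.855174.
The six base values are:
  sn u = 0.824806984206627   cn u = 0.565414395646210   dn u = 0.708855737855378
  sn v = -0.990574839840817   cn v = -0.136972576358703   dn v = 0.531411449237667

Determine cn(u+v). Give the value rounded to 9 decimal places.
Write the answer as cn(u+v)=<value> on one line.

cn(u+v)=0.450020305

m = k² = 0.731322570276
D = 1 − m·sn²u·sn²v = 0.5118107384109594
cn(u+v) = (cn u·cn v − sn u·sn v·dn u·dn v)/D = 0.2303252247528294/0.5118107384109594 = 0.4500203052947461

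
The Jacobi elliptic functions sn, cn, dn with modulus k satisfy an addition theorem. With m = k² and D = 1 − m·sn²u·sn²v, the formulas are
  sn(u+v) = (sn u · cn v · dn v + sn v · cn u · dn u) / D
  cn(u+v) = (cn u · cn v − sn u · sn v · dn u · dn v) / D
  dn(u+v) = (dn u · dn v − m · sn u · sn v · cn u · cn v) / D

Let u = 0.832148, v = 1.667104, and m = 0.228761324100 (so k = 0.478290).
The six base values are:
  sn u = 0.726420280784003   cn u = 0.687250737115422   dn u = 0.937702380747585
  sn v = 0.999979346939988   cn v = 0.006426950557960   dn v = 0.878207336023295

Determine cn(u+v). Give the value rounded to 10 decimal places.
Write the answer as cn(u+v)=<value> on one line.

m = k² = 0.2287613241
D = 1 − m·sn²u·sn²v = 0.8792907410452967
cn(u+v) = (cn u·cn v − sn u·sn v·dn u·dn v)/D = -0.5937757204383413/0.8792907410452967 = -0.6752894039717324

cn(u+v)=-0.6752894040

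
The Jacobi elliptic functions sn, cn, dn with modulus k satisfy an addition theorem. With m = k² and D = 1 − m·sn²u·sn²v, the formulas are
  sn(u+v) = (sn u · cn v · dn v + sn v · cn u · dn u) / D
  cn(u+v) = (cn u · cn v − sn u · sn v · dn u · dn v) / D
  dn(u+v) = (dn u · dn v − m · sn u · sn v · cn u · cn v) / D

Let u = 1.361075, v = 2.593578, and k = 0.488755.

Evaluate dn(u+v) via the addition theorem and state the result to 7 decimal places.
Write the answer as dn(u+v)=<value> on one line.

sn u = 0.9612899853274717, cn u = 0.2755386798783599, dn u = 0.8827541012635116
sn v = 0.6817327913127515, cn v = -0.7316012583702439, dn v = 0.942856061728038
m = k² = 0.238881450025
D = 1 − m·sn²u·sn²v = 0.8974065509543421
dn(u+v) = (dn u·dn v − m·sn u·sn v·cn u·cn v)/D = 0.8638679517580781/0.8974065509543421 = 0.9626271959341086

dn(u+v)=0.9626272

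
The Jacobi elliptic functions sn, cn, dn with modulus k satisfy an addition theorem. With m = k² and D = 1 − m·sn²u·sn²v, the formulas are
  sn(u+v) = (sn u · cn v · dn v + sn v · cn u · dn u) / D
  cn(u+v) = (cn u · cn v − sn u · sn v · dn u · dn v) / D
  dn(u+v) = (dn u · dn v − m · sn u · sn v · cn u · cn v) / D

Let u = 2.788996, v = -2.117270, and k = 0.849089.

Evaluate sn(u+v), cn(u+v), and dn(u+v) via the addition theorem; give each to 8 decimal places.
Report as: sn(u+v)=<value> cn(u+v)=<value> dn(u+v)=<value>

sn(u+v)=0.59623704 cn(u+v)=0.80280844 dn(u+v)=0.86238189

sn u = 0.9287045557776467, cn u = -0.3708205065497915, dn u = 0.6149670284101212
sn v = -0.9999865788255168, cn v = -0.00518094285227416, dn v = 0.5282681345659568
m = k² = 0.720952129921
D = 1 − m·sn²u·sn²v = 0.3782011369096609
sn(u+v) = (sn u·cn v·dn v + sn v·cn u·dn u)/D = 0.2254975278013591/0.3782011369096609 = 0.5962370437168269
cn(u+v) = (cn u·cn v − sn u·sn v·dn u·dn v)/D = 0.3036230638723536/0.3782011369096609 = 0.8028084377358142
dn(u+v) = (dn u·dn v − m·sn u·sn v·cn u·cn v)/D = 0.3261538099497987/0.3782011369096609 = 0.8623818865666326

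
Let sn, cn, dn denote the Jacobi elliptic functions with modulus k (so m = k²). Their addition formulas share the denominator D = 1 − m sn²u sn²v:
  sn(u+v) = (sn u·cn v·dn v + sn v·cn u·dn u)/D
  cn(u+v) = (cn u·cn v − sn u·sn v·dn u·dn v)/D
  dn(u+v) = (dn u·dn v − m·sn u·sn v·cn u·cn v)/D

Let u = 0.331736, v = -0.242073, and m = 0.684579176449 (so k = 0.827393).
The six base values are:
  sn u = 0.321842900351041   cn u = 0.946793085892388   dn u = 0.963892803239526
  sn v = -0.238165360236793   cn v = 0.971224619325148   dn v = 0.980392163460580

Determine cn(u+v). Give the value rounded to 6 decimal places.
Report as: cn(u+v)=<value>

m = k² = 0.684579176449
D = 1 − m·sn²u·sn²v = 0.995977752934376
cn(u+v) = (cn u·cn v − sn u·sn v·dn u·dn v)/D = 0.9919841937198581/0.995977752934376 = 0.9959903128330408

cn(u+v)=0.995990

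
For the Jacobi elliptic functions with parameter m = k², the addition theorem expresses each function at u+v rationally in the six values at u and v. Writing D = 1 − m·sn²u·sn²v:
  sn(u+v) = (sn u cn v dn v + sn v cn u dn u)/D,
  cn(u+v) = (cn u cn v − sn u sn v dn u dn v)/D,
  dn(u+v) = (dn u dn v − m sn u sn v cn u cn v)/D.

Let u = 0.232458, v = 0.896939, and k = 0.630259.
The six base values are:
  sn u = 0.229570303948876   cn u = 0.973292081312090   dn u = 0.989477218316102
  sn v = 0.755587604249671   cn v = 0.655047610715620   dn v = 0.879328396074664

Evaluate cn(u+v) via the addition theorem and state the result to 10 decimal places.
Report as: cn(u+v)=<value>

cn(u+v)=0.4925154827

m = k² = 0.397226407081
D = 1 − m·sn²u·sn²v = 0.9880480386632352
cn(u+v) = (cn u·cn v − sn u·sn v·dn u·dn v)/D = 0.4866289567203197/0.9880480386632352 = 0.4925154827276384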